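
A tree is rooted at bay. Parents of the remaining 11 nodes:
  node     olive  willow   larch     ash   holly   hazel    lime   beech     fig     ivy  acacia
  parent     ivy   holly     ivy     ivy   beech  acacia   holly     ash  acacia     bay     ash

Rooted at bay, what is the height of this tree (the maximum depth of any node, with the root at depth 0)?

5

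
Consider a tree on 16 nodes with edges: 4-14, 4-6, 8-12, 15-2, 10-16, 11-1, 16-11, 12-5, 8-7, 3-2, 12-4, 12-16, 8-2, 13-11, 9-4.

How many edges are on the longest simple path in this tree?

6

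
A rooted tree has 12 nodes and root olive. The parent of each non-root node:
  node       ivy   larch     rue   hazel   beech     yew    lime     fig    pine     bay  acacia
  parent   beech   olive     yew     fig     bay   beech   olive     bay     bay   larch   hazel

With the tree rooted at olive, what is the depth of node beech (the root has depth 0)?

3

olive – larch – bay – beech — 3 edges.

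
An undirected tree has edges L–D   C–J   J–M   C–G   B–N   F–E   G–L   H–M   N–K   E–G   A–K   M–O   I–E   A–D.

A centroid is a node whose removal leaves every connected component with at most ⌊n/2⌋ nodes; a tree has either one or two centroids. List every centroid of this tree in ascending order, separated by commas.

If G is removed the pieces have sizes 6, 5, 3, all ≤ ⌊15/2⌋ = 7.
No neighbour of G does as well, so G is the unique centroid.

G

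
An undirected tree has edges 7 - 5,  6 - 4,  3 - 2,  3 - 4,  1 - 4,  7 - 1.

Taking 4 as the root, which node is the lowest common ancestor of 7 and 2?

Path 7→root: 7 1 4; path 2→root: 2 3 4.
First common node: 4.

4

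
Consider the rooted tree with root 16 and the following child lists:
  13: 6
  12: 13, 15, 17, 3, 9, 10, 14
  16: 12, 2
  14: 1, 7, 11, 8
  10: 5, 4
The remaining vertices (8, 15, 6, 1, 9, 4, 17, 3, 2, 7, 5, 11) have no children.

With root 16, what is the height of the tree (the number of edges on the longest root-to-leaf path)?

The longest root-to-leaf path is 16-12-14-1 (3 edges).

3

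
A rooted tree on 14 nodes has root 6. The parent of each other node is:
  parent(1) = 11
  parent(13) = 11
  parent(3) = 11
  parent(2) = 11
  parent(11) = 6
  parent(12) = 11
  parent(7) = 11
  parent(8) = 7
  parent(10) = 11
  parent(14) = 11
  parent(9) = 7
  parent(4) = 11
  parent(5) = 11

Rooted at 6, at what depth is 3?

6 → 11 → 3 — 2 edges.

2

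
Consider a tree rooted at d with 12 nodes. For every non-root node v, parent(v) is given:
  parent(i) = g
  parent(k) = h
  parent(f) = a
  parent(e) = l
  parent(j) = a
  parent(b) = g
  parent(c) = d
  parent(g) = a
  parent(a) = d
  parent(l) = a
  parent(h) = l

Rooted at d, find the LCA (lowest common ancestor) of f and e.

a

Path f→root: f a d; path e→root: e l a d.
First common node: a.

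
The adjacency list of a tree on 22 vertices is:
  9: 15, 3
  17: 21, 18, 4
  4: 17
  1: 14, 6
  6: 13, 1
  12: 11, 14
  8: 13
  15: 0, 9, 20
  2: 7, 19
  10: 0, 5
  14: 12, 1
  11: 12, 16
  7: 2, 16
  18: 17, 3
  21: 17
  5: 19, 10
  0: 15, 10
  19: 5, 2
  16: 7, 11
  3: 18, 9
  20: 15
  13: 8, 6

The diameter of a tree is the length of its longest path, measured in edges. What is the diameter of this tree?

BFS from 8 reaches 4 last, at distance 19; BFS from 4 confirms no node is farther.
Path: 8-13-6-1-14-12-11-16-7-2-19-5-10-0-15-9-3-18-17-4.

19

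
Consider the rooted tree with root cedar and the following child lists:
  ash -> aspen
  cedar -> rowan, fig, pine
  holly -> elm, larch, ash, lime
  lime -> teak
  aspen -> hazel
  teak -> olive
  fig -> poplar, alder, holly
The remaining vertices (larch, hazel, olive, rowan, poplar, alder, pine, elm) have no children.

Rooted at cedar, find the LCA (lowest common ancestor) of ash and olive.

holly

Ancestors of ash (toward the root): ash, holly, fig, cedar.
Ancestors of olive: olive, teak, lime, holly, fig, cedar.
The deepest node appearing in both lists is holly.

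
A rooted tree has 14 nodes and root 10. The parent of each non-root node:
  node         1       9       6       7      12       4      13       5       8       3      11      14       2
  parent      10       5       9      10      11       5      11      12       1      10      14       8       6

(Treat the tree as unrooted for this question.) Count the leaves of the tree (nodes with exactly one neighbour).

5

The leaves are 2, 3, 4, 7, 13.
That is 5 leaves.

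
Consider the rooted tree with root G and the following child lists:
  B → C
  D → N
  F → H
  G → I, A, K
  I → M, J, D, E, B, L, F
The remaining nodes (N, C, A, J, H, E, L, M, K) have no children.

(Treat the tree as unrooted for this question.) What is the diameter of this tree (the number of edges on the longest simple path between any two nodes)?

4

BFS from H reaches K last, at distance 4; BFS from K confirms no node is farther.
Path: H–F–I–G–K.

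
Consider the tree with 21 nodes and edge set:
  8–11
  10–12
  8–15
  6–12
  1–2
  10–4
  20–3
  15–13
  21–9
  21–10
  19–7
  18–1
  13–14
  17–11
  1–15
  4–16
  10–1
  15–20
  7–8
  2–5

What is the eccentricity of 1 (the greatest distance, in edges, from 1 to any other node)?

The node farthest from 1 is 19 (17 also at distance 4), via 1–15–8–7–19 — 4 edges.

4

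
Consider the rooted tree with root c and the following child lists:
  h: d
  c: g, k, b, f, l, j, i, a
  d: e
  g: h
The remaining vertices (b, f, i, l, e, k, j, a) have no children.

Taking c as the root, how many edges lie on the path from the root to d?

3

Climbing from d to the root: d → h → g → c. That's 3 steps.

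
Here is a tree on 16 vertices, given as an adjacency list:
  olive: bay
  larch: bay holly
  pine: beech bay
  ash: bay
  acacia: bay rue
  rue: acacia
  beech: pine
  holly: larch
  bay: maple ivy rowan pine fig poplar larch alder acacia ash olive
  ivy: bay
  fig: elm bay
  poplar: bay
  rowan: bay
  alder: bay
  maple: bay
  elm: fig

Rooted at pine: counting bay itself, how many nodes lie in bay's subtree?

Descendants of bay (including itself): bay, acacia, fig, larch, ivy, ash, rowan, poplar, alder, maple, olive, rue, elm, holly. That's 14.

14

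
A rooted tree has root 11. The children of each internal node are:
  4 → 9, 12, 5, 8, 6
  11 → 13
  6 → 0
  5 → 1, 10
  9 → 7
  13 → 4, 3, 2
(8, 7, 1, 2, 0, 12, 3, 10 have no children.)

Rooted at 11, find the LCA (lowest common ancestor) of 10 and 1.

5

Ancestors of 10 (toward the root): 10, 5, 4, 13, 11.
Ancestors of 1: 1, 5, 4, 13, 11.
The deepest node appearing in both lists is 5.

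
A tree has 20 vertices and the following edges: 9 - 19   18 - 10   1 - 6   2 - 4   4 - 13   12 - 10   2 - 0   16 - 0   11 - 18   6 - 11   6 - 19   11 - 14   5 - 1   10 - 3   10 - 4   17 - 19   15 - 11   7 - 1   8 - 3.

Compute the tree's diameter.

9

BFS from 16 reaches 17 last, at distance 9; BFS from 17 confirms no node is farther.
Path: 16 – 0 – 2 – 4 – 10 – 18 – 11 – 6 – 19 – 17.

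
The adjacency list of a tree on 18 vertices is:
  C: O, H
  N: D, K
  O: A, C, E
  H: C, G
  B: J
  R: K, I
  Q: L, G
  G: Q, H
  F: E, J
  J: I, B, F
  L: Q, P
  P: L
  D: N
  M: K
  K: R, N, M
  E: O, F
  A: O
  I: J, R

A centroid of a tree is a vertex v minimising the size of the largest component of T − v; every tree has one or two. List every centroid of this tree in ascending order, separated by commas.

Delete E: the remaining components have sizes 9, 8. Max 9 ≤ 9, so E is a centroid.
F is adjacent to E and is also a centroid (the largest component after removing it is likewise 9).

E, F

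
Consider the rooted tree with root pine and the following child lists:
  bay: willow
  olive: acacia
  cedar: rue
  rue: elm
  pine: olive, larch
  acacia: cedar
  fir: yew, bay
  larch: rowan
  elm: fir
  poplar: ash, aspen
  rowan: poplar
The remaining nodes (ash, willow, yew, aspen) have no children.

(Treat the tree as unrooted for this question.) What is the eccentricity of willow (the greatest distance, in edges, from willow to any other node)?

A farthest node from willow is aspen (ash also at distance 12).
The path willow-bay-fir-elm-rue-cedar-acacia-olive-pine-larch-rowan-poplar-aspen has 12 edges.

12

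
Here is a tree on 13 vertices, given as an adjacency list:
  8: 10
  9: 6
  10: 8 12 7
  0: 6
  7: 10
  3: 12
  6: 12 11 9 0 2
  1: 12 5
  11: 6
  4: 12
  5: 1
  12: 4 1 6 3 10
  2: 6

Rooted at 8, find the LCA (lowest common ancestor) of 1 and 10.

10

Path 1→root: 1 12 10 8; path 10→root: 10 8.
First common node: 10.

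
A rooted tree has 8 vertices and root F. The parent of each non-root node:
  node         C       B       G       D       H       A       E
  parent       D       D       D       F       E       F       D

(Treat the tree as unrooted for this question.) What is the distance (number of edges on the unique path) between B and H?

3

Walking from B: B – D – E – H. Length 3.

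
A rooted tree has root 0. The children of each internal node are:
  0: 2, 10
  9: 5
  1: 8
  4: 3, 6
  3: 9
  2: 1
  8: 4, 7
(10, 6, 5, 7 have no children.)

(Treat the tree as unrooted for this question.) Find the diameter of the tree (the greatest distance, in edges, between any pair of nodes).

Starting from 10, a farthest node is 5 at distance 8.
One longest path: 10–0–2–1–8–4–3–9–5.
So the diameter is 8.

8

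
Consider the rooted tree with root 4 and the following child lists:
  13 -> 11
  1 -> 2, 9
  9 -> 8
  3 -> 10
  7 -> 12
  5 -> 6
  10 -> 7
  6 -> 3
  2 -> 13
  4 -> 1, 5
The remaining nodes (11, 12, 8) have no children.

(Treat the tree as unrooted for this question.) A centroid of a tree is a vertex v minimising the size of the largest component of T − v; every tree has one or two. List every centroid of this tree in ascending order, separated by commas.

Removing 4 splits the tree into components of sizes 6, 6; the largest is 6 ≤ ⌊13/2⌋ = 6.
Every other node leaves some component of size > 6, so the centroid is unique.

4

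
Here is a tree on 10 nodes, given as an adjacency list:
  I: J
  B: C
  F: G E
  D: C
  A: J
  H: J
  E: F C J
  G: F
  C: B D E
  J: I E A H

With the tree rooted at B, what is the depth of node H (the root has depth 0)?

4

Path from B to H: B – C – E – J – H, which has 4 edges.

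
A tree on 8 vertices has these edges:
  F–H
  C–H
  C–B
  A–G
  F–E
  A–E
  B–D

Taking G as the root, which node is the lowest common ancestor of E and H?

E

Ancestors of E (toward the root): E, A, G.
Ancestors of H: H, F, E, A, G.
The deepest node appearing in both lists is E.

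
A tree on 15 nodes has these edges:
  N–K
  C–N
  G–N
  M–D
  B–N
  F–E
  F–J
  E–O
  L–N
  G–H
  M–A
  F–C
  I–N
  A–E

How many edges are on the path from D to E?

3

Walking from D: D - M - A - E. Length 3.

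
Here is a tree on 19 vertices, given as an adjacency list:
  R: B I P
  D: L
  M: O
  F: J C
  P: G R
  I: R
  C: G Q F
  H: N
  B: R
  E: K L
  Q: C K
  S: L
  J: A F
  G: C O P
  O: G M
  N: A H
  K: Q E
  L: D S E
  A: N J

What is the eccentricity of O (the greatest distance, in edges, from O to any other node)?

7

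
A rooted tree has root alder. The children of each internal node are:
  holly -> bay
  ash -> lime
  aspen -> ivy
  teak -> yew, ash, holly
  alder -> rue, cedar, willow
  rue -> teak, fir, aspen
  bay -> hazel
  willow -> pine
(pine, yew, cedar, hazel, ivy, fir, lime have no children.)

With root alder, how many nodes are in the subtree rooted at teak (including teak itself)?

Descendants of teak (including itself): teak, ash, holly, yew, lime, bay, hazel. That's 7.

7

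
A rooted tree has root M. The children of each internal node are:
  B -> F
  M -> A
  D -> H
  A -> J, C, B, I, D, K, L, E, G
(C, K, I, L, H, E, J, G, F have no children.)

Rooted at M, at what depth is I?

M–A–I — 2 edges.

2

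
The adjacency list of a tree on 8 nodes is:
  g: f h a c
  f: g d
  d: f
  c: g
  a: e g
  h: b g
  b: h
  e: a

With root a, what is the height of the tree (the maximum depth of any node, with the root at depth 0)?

d sits deepest: a-g-f-d — 3 edges from the root.

3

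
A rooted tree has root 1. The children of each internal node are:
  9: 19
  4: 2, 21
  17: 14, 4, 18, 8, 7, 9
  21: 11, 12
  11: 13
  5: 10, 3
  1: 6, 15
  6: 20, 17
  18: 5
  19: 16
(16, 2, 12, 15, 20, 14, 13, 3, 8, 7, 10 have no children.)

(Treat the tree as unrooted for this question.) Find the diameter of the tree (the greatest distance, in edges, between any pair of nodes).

Starting from 13, a farthest node is 10 at distance 7.
One longest path: 13–11–21–4–17–18–5–10.
So the diameter is 7.

7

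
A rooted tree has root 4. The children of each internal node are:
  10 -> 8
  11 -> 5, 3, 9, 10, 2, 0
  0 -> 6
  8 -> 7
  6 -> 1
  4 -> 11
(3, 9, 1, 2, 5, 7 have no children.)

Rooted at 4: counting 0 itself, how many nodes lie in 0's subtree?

3

Descendants of 0 (including itself): 0, 6, 1. That's 3.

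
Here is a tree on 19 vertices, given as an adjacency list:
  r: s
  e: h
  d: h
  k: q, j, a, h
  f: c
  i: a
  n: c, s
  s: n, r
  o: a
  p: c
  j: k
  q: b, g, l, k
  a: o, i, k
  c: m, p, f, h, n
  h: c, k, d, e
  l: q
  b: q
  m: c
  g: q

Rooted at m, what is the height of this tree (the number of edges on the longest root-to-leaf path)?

5

o sits deepest: m – c – h – k – a – o — 5 edges from the root.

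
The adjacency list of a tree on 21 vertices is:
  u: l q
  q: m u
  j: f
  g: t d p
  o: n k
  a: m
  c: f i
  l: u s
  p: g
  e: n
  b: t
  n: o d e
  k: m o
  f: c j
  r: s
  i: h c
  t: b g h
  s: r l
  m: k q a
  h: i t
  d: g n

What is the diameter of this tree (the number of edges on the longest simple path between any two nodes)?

Starting from r, a farthest node is j at distance 16.
One longest path: r – s – l – u – q – m – k – o – n – d – g – t – h – i – c – f – j.
So the diameter is 16.

16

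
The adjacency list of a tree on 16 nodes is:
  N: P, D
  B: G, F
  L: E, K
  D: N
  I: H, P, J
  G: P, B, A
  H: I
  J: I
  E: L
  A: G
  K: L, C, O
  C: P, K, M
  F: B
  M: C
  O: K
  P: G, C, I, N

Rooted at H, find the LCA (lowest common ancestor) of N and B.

P

Ancestors of N (toward the root): N, P, I, H.
Ancestors of B: B, G, P, I, H.
The deepest node appearing in both lists is P.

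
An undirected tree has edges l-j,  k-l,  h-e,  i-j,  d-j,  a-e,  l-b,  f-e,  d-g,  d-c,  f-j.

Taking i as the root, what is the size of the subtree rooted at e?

3

Descendants of e (including itself): e, a, h. That's 3.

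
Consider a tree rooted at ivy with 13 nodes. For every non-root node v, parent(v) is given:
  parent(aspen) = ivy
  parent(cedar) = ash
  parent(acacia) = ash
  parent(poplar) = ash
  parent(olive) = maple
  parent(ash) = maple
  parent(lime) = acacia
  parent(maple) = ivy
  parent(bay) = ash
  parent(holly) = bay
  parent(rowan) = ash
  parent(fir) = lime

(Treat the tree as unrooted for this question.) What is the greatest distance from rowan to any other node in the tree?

4

Distances from rowan peak at 4, attained at fir (aspen also at distance 4).
rowan-ash-acacia-lime-fir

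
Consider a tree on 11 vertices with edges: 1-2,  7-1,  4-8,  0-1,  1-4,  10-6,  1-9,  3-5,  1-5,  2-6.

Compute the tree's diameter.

A longest path is 10 - 6 - 2 - 1 - 4 - 8, with 5 edges.

5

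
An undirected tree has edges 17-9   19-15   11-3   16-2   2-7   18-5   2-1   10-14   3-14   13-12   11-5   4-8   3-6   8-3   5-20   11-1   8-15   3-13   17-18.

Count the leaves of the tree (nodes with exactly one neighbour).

Degree-1 nodes: 4, 6, 7, 9, 10, 12, 16, 19, 20 — 9 of them.

9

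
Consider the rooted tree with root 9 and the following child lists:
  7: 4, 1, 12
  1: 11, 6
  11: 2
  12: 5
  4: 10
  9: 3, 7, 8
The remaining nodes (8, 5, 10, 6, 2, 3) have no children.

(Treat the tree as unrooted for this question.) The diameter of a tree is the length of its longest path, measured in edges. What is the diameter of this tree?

5

Starting from 2, a farthest node is 10 at distance 5.
One longest path: 2-11-1-7-4-10.
So the diameter is 5.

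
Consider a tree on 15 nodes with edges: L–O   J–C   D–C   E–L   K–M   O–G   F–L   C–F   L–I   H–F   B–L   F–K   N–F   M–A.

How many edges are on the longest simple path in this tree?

A longest path is G-O-L-F-K-M-A, with 6 edges.

6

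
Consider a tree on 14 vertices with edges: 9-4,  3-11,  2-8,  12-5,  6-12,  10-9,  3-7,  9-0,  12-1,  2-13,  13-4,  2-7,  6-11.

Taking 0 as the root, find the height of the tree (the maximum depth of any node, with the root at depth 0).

A deepest node is 1, reached by 0–9–4–13–2–7–3–11–6–12–1.
That path has 10 edges, so the height is 10.

10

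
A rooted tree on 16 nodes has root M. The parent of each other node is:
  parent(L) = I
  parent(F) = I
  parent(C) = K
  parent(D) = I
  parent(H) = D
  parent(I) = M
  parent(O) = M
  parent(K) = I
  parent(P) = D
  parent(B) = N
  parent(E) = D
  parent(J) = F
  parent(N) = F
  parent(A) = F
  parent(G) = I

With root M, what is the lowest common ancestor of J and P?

Path J→root: J F I M; path P→root: P D I M.
First common node: I.

I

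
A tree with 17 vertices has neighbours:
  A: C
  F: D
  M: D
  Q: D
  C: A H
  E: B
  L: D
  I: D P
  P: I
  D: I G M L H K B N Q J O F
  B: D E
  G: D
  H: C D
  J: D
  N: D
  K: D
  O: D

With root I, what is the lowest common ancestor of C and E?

C's ancestor chain is C, H, D, I and E's is E, B, D, I; they first meet at D.

D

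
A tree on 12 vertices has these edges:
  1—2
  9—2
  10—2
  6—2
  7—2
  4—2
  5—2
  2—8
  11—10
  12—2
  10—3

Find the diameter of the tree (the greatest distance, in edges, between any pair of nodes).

3

A longest path is 11 - 10 - 2 - 6, with 3 edges.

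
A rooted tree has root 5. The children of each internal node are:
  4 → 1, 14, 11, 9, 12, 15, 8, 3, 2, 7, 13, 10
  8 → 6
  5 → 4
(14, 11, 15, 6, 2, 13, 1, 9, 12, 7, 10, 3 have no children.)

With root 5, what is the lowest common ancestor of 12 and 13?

4

Path 12→root: 12 4 5; path 13→root: 13 4 5.
First common node: 4.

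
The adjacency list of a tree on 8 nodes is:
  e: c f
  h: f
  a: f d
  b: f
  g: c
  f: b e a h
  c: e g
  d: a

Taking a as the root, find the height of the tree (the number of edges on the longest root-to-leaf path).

g sits deepest: a-f-e-c-g — 4 edges from the root.

4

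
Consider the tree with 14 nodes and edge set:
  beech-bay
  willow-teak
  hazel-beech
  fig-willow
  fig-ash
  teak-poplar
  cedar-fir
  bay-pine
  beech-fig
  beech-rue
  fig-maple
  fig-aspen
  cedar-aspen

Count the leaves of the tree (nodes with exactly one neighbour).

7

The leaves are ash, fir, hazel, maple, pine, poplar, rue.
That is 7 leaves.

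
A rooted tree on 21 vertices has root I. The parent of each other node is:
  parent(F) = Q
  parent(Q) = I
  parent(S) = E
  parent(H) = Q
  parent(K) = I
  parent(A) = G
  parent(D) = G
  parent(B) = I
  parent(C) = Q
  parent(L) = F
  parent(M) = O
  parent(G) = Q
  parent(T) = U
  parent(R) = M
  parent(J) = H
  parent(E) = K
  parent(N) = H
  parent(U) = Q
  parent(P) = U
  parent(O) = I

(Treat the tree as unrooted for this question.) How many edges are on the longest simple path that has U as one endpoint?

5

Distances from U peak at 5, attained at S (R also at distance 5).
U–Q–I–K–E–S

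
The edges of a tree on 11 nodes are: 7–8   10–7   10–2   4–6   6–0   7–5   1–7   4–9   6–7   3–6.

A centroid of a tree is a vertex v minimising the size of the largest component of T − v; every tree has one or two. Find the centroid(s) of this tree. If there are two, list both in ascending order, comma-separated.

Removing 7 splits the tree into components of sizes 5, 2, 1, 1, 1; the largest is 5 ≤ ⌊11/2⌋ = 5.
Every other node leaves some component of size > 5, so the centroid is unique.

7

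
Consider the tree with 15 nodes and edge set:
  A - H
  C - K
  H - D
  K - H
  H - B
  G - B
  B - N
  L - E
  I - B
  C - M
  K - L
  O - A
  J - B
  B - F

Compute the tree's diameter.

5

BFS from E reaches I last, at distance 5; BFS from I confirms no node is farther.
Path: E - L - K - H - B - I.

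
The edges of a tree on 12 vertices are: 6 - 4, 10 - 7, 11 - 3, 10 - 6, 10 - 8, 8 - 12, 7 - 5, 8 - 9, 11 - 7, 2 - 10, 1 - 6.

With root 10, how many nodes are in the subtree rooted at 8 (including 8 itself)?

3

Descendants of 8 (including itself): 8, 9, 12. That's 3.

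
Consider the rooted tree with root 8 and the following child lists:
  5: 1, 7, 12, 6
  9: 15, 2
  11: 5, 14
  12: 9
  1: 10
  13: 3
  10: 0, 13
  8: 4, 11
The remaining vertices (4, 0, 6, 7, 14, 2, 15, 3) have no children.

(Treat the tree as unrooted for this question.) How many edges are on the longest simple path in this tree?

Starting from 15, a farthest node is 3 at distance 7.
One longest path: 15–9–12–5–1–10–13–3.
So the diameter is 7.

7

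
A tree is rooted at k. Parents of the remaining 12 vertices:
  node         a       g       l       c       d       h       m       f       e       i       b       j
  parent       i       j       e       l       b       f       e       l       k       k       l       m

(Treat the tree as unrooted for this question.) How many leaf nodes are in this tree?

Degree-1 nodes: a, c, d, g, h — 5 of them.

5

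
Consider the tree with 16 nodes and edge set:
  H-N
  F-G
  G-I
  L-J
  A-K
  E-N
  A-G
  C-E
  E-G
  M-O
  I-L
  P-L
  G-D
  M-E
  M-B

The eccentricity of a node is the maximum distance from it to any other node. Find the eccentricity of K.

The node farthest from K is B (O, P, J, H also at distance 5), via K-A-G-E-M-B — 5 edges.

5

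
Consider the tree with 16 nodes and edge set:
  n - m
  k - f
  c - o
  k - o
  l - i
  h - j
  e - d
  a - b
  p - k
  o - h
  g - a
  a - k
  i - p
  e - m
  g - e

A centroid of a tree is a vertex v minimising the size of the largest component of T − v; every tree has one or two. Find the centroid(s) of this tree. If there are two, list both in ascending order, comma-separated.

k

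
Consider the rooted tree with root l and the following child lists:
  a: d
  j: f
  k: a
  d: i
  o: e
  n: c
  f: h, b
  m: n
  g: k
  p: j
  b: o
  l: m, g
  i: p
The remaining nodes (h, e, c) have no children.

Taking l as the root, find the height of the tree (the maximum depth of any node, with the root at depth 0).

11

A deepest node is e, reached by l-g-k-a-d-i-p-j-f-b-o-e.
That path has 11 edges, so the height is 11.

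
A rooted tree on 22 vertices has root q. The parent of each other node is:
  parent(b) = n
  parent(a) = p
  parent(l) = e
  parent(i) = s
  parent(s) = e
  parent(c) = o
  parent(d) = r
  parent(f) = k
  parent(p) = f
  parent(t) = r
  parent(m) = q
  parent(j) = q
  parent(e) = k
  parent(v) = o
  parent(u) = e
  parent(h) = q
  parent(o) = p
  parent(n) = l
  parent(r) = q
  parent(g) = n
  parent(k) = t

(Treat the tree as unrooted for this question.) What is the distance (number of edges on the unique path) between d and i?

The path is d – r – t – k – e – s – i, which has 6 edges.

6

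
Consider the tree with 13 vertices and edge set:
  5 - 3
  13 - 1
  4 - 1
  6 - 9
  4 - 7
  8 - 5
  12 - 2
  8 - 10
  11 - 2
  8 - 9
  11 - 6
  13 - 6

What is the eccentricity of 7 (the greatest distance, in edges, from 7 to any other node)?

A farthest node from 7 is 3.
The path 7-4-1-13-6-9-8-5-3 has 8 edges.

8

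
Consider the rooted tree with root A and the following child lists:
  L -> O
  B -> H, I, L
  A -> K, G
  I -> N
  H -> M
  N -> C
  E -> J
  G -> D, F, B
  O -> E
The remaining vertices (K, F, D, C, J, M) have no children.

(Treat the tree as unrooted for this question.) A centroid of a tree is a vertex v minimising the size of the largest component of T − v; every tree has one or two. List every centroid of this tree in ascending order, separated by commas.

Delete B: the remaining components have sizes 5, 4, 3, 2. Max 5 ≤ 7, so B is a centroid.
No neighbour of B does as well, so B is the unique centroid.

B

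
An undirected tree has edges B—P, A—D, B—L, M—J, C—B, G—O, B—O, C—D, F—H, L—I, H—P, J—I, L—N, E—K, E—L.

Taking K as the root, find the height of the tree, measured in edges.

F sits deepest: K → E → L → B → P → H → F — 6 edges from the root.

6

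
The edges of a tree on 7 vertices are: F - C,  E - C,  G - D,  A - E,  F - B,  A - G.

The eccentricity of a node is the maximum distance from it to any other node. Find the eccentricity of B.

Distances from B peak at 6, attained at D.
B–F–C–E–A–G–D

6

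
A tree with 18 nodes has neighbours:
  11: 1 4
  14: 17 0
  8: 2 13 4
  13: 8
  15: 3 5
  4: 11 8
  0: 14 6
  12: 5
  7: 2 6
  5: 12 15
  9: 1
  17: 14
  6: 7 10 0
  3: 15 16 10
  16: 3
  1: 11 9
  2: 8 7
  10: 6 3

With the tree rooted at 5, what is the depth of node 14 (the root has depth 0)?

Path from 5 to 14: 5 – 15 – 3 – 10 – 6 – 0 – 14, which has 6 edges.

6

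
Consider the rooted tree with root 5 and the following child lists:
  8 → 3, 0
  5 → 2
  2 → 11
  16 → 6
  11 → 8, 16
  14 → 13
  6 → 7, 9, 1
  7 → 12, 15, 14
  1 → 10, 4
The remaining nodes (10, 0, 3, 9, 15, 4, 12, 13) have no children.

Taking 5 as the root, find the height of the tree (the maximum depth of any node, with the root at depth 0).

The longest root-to-leaf path is 5 → 2 → 11 → 16 → 6 → 7 → 14 → 13 (7 edges).

7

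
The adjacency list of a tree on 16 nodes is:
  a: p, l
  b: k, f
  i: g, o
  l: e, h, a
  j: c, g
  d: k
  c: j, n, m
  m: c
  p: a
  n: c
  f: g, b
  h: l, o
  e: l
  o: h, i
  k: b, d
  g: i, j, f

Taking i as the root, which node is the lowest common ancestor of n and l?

Ancestors of n (toward the root): n, c, j, g, i.
Ancestors of l: l, h, o, i.
The deepest node appearing in both lists is i.

i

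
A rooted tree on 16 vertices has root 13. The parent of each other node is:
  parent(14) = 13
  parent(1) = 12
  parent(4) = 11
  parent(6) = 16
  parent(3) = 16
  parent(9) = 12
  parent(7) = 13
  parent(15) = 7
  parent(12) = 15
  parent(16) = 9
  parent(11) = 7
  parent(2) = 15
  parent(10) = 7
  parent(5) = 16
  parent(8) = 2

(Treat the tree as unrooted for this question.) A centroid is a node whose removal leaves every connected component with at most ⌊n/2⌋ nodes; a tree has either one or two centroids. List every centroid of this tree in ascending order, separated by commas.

15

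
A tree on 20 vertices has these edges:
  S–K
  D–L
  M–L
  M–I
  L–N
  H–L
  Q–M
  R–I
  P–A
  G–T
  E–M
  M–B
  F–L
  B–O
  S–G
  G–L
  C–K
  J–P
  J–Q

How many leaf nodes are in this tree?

10

The leaves are A, C, D, E, F, H, N, O, R, T.
That is 10 leaves.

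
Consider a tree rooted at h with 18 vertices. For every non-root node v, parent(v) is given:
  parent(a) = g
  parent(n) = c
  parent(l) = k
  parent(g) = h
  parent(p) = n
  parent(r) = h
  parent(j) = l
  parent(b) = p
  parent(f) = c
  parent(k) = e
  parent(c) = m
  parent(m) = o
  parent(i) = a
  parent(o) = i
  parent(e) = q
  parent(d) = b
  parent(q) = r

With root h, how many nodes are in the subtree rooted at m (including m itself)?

7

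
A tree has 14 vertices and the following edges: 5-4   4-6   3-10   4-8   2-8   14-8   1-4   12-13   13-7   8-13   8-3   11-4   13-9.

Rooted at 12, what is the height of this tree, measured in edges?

4

6 sits deepest: 12-13-8-4-6 — 4 edges from the root.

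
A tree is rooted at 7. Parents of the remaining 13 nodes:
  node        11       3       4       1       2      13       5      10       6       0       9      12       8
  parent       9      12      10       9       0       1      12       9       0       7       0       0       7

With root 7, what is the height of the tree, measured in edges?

4

A deepest node is 13, reached by 7–0–9–1–13.
That path has 4 edges, so the height is 4.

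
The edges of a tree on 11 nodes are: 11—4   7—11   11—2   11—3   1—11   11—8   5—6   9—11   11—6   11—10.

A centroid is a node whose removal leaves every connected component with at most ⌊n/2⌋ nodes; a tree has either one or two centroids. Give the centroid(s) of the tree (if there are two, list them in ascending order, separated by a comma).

11

Removing 11 splits the tree into components of sizes 2, 1, 1, 1, 1, 1, 1, 1, 1; the largest is 2 ≤ ⌊11/2⌋ = 5.
No neighbour of 11 does as well, so 11 is the unique centroid.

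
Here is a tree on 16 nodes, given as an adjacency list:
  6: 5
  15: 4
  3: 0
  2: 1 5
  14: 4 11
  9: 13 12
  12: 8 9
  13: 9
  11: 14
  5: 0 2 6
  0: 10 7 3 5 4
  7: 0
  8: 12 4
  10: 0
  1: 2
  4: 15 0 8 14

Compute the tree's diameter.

BFS from 13 reaches 1 last, at distance 8; BFS from 1 confirms no node is farther.
Path: 13-9-12-8-4-0-5-2-1.

8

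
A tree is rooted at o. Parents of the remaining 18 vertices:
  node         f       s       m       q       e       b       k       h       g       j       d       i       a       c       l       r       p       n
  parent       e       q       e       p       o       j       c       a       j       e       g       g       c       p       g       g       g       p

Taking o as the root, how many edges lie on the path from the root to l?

4

Climbing from l to the root: l – g – j – e – o. That's 4 steps.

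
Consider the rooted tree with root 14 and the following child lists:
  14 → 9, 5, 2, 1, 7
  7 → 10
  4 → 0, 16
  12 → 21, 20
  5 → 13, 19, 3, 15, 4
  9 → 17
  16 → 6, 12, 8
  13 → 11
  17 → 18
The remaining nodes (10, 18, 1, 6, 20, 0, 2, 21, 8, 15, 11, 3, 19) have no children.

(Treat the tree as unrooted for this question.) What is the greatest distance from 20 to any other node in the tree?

The node farthest from 20 is 18, via 20–12–16–4–5–14–9–17–18 — 8 edges.

8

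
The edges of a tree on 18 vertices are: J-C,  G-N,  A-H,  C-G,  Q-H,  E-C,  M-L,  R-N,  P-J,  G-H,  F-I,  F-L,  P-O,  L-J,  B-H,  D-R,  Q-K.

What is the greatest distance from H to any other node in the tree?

6

A farthest node from H is I.
The path H–G–C–J–L–F–I has 6 edges.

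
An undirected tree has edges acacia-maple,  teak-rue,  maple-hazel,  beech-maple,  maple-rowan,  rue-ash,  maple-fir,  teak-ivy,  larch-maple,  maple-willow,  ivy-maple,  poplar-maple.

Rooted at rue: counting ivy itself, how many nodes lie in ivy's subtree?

10

The subtree rooted at ivy contains: ivy, maple, rowan, beech, acacia, poplar, hazel, willow, fir, larch — 10 nodes.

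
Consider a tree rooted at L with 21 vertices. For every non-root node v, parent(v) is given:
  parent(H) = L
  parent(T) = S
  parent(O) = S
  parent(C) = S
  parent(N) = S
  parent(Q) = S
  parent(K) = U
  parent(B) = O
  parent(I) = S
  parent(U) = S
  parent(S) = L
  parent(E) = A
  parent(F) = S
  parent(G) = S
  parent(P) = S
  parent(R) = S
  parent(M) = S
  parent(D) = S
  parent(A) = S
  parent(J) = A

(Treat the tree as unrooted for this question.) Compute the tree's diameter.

4

Starting from E, a farthest node is B at distance 4.
One longest path: E – A – S – O – B.
So the diameter is 4.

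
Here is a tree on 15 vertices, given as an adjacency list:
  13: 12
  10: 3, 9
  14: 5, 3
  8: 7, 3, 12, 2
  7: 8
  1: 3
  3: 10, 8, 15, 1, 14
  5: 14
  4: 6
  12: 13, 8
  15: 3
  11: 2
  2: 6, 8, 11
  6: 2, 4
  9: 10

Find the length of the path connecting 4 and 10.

4 - 6 - 2 - 8 - 3 - 10: 5 edges.

5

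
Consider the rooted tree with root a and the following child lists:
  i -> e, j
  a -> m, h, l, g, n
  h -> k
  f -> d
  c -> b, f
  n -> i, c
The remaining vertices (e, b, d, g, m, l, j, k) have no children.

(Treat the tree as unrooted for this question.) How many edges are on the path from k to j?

5

Walking from k: k - h - a - n - i - j. Length 5.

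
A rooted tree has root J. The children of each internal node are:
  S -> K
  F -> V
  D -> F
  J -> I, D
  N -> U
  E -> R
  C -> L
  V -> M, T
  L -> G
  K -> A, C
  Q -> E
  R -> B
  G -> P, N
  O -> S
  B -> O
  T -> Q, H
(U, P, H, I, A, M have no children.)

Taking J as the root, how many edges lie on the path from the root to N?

Path from J to N: J – D – F – V – T – Q – E – R – B – O – S – K – C – L – G – N, which has 15 edges.

15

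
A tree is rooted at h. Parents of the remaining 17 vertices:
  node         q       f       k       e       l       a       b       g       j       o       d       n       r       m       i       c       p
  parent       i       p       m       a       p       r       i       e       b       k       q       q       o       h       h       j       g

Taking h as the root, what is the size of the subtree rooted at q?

3

The subtree rooted at q contains: q, n, d — 3 nodes.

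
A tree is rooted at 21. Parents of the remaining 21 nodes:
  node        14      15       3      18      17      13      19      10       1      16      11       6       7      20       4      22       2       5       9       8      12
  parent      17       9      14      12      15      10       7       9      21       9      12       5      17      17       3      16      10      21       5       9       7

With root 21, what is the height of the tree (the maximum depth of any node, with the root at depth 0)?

7

A deepest node is 4, reached by 21 → 5 → 9 → 15 → 17 → 14 → 3 → 4.
That path has 7 edges, so the height is 7.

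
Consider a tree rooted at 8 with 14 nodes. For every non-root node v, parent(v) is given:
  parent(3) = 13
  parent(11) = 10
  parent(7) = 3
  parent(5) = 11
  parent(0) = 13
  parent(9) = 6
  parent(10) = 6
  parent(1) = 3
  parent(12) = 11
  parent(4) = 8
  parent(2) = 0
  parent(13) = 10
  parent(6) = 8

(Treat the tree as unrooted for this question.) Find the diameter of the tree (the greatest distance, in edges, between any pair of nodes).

A longest path is 2 – 0 – 13 – 10 – 6 – 8 – 4, with 6 edges.

6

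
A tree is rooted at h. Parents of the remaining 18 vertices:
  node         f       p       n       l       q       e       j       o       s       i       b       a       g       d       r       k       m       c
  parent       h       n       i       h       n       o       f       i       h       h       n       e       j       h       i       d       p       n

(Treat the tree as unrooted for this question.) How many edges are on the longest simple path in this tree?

Starting from m, a farthest node is g at distance 7.
One longest path: m – p – n – i – h – f – j – g.
So the diameter is 7.

7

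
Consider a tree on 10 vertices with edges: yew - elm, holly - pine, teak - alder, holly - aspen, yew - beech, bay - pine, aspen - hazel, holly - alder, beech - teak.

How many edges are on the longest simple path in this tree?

7

Starting from elm, a farthest node is hazel at distance 7.
One longest path: elm-yew-beech-teak-alder-holly-aspen-hazel.
So the diameter is 7.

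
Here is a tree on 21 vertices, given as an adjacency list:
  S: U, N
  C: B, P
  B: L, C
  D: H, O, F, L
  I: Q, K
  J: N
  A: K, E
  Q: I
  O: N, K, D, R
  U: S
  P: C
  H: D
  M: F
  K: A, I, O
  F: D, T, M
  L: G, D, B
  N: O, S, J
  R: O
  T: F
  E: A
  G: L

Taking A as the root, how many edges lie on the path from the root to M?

5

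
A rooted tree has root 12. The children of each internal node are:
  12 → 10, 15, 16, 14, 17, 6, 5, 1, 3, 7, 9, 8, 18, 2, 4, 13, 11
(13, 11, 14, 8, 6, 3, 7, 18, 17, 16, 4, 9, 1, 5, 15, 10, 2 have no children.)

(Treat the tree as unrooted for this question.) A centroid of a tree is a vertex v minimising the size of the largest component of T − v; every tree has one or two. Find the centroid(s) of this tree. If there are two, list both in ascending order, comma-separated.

Delete 12: the remaining components have sizes 1, 1, 1, 1, 1, 1, 1, 1, 1, 1, 1, 1, 1, 1, 1, 1, 1. Max 1 ≤ 9, so 12 is a centroid.
Every other node leaves some component of size > 9, so the centroid is unique.

12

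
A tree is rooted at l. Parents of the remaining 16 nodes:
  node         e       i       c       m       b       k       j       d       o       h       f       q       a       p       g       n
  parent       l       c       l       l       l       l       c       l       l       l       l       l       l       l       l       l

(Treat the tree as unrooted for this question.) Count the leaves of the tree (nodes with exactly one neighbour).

15

Degree-1 nodes: a, b, d, e, f, g, h, i, j, k, m, n, o, p, q — 15 of them.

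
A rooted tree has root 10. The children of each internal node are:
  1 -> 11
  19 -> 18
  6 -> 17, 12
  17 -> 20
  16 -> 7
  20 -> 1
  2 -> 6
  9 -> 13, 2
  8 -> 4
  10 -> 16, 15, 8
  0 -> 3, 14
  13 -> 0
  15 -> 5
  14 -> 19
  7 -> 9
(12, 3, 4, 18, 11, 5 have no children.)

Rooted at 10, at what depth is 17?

Climbing from 17 to the root: 17–6–2–9–7–16–10. That's 6 steps.

6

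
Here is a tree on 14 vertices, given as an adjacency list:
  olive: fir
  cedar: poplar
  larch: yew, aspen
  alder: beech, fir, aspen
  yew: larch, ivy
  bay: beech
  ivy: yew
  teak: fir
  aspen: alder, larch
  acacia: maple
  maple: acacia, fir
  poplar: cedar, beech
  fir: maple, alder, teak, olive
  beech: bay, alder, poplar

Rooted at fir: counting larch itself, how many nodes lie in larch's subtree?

3

The subtree rooted at larch contains: larch, yew, ivy — 3 nodes.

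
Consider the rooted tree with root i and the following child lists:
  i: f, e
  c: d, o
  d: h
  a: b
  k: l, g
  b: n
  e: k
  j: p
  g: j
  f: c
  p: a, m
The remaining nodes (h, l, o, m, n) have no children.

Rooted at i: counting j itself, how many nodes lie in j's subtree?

6

The subtree rooted at j contains: j, p, m, a, b, n — 6 nodes.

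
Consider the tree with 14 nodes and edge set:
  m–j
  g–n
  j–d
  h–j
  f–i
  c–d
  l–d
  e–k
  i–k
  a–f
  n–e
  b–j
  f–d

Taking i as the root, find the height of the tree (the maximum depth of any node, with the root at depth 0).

m sits deepest: i–f–d–j–m — 4 edges from the root.

4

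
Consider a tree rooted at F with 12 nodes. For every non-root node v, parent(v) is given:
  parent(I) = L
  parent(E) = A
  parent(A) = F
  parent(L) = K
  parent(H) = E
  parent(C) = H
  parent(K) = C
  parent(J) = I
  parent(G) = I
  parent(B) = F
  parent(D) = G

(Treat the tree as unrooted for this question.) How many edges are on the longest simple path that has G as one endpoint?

9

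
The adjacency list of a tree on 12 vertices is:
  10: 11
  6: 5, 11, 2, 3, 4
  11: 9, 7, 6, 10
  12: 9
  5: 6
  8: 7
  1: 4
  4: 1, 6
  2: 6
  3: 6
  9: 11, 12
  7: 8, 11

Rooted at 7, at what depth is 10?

7 – 11 – 10 — 2 edges.

2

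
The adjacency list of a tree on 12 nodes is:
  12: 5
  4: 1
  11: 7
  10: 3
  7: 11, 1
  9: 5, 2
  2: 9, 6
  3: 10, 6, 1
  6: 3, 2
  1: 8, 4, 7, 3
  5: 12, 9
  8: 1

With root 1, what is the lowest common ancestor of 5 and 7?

Path 5→root: 5 9 2 6 3 1; path 7→root: 7 1.
First common node: 1.

1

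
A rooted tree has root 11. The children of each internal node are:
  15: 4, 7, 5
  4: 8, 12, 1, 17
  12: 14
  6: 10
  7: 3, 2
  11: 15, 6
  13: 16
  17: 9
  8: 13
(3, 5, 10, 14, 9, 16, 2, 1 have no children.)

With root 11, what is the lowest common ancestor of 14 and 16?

4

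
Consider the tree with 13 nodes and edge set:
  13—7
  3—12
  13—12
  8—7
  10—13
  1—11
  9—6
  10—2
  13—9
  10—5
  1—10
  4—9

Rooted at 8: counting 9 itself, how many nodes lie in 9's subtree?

9's subtree: {9, 6, 4}, size 3.

3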